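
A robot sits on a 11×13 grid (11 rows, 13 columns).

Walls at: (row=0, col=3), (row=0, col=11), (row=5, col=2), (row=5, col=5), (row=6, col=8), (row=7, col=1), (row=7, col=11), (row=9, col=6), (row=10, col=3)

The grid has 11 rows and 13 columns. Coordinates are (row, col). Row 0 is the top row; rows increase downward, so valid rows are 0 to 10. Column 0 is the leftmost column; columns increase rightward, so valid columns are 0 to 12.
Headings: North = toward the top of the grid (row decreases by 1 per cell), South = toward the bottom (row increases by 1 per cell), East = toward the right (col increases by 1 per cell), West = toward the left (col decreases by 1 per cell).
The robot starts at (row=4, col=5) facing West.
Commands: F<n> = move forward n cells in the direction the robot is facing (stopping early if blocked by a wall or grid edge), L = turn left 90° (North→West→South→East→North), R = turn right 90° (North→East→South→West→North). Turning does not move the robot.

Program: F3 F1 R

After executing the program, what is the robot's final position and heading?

Answer: Final position: (row=4, col=1), facing North

Derivation:
Start: (row=4, col=5), facing West
  F3: move forward 3, now at (row=4, col=2)
  F1: move forward 1, now at (row=4, col=1)
  R: turn right, now facing North
Final: (row=4, col=1), facing North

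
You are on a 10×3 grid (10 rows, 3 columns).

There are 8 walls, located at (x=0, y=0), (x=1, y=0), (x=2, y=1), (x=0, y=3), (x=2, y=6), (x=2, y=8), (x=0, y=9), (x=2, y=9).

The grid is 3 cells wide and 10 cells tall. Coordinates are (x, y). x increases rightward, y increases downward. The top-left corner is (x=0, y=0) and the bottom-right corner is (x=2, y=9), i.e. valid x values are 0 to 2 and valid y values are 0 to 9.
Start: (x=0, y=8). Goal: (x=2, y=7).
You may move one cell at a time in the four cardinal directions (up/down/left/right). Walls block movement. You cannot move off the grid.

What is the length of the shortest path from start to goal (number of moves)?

Answer: Shortest path length: 3

Derivation:
BFS from (x=0, y=8) until reaching (x=2, y=7):
  Distance 0: (x=0, y=8)
  Distance 1: (x=0, y=7), (x=1, y=8)
  Distance 2: (x=0, y=6), (x=1, y=7), (x=1, y=9)
  Distance 3: (x=0, y=5), (x=1, y=6), (x=2, y=7)  <- goal reached here
One shortest path (3 moves): (x=0, y=8) -> (x=1, y=8) -> (x=1, y=7) -> (x=2, y=7)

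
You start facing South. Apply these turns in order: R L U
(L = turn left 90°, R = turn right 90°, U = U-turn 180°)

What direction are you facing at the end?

Start: South
  R (right (90° clockwise)) -> West
  L (left (90° counter-clockwise)) -> South
  U (U-turn (180°)) -> North
Final: North

Answer: Final heading: North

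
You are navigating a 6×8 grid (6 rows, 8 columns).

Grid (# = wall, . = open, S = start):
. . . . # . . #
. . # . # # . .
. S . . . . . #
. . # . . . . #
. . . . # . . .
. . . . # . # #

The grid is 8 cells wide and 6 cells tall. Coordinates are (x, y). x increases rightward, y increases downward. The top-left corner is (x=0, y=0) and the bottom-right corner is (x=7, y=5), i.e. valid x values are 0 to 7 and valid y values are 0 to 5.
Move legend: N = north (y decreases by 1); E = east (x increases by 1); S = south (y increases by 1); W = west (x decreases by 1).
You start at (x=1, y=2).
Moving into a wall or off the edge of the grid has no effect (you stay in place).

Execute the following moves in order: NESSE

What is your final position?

Start: (x=1, y=2)
  N (north): (x=1, y=2) -> (x=1, y=1)
  E (east): blocked, stay at (x=1, y=1)
  S (south): (x=1, y=1) -> (x=1, y=2)
  S (south): (x=1, y=2) -> (x=1, y=3)
  E (east): blocked, stay at (x=1, y=3)
Final: (x=1, y=3)

Answer: Final position: (x=1, y=3)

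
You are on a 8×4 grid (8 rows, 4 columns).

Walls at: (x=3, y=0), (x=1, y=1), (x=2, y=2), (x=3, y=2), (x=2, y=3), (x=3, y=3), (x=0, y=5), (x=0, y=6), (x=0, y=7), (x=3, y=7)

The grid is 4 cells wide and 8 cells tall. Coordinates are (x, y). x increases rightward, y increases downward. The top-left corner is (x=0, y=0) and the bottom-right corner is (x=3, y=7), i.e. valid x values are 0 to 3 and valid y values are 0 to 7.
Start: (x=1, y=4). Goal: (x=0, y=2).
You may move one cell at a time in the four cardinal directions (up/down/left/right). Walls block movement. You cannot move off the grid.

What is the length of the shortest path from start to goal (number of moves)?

Answer: Shortest path length: 3

Derivation:
BFS from (x=1, y=4) until reaching (x=0, y=2):
  Distance 0: (x=1, y=4)
  Distance 1: (x=1, y=3), (x=0, y=4), (x=2, y=4), (x=1, y=5)
  Distance 2: (x=1, y=2), (x=0, y=3), (x=3, y=4), (x=2, y=5), (x=1, y=6)
  Distance 3: (x=0, y=2), (x=3, y=5), (x=2, y=6), (x=1, y=7)  <- goal reached here
One shortest path (3 moves): (x=1, y=4) -> (x=0, y=4) -> (x=0, y=3) -> (x=0, y=2)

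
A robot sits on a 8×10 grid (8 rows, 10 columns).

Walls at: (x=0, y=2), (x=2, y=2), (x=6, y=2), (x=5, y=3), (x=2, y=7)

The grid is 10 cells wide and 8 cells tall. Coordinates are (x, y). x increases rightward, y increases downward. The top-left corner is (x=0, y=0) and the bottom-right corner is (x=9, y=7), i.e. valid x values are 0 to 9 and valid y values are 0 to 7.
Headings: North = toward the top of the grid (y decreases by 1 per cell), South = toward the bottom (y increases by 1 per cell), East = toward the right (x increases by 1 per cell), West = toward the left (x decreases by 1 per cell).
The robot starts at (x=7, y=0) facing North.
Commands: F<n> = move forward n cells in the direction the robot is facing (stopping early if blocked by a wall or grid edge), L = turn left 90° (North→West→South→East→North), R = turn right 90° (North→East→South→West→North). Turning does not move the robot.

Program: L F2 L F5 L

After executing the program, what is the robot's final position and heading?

Start: (x=7, y=0), facing North
  L: turn left, now facing West
  F2: move forward 2, now at (x=5, y=0)
  L: turn left, now facing South
  F5: move forward 2/5 (blocked), now at (x=5, y=2)
  L: turn left, now facing East
Final: (x=5, y=2), facing East

Answer: Final position: (x=5, y=2), facing East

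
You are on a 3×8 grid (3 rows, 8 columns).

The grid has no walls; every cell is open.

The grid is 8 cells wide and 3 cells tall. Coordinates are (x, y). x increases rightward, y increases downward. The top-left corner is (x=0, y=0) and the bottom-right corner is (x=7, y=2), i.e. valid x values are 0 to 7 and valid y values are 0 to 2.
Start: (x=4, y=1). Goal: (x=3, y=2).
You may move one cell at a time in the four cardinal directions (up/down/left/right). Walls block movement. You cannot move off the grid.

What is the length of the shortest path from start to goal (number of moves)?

Answer: Shortest path length: 2

Derivation:
BFS from (x=4, y=1) until reaching (x=3, y=2):
  Distance 0: (x=4, y=1)
  Distance 1: (x=4, y=0), (x=3, y=1), (x=5, y=1), (x=4, y=2)
  Distance 2: (x=3, y=0), (x=5, y=0), (x=2, y=1), (x=6, y=1), (x=3, y=2), (x=5, y=2)  <- goal reached here
One shortest path (2 moves): (x=4, y=1) -> (x=3, y=1) -> (x=3, y=2)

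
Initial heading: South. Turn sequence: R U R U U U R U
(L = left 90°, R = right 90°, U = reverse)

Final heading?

Answer: Final heading: West

Derivation:
Start: South
  R (right (90° clockwise)) -> West
  U (U-turn (180°)) -> East
  R (right (90° clockwise)) -> South
  U (U-turn (180°)) -> North
  U (U-turn (180°)) -> South
  U (U-turn (180°)) -> North
  R (right (90° clockwise)) -> East
  U (U-turn (180°)) -> West
Final: West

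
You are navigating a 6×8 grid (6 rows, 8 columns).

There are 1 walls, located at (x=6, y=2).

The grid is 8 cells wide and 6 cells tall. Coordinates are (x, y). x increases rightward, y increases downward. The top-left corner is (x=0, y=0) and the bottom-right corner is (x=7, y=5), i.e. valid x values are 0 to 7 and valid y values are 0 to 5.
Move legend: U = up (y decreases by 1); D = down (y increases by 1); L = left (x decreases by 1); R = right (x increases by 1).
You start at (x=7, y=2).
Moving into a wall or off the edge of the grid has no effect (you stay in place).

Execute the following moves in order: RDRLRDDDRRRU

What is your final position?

Answer: Final position: (x=7, y=4)

Derivation:
Start: (x=7, y=2)
  R (right): blocked, stay at (x=7, y=2)
  D (down): (x=7, y=2) -> (x=7, y=3)
  R (right): blocked, stay at (x=7, y=3)
  L (left): (x=7, y=3) -> (x=6, y=3)
  R (right): (x=6, y=3) -> (x=7, y=3)
  D (down): (x=7, y=3) -> (x=7, y=4)
  D (down): (x=7, y=4) -> (x=7, y=5)
  D (down): blocked, stay at (x=7, y=5)
  [×3]R (right): blocked, stay at (x=7, y=5)
  U (up): (x=7, y=5) -> (x=7, y=4)
Final: (x=7, y=4)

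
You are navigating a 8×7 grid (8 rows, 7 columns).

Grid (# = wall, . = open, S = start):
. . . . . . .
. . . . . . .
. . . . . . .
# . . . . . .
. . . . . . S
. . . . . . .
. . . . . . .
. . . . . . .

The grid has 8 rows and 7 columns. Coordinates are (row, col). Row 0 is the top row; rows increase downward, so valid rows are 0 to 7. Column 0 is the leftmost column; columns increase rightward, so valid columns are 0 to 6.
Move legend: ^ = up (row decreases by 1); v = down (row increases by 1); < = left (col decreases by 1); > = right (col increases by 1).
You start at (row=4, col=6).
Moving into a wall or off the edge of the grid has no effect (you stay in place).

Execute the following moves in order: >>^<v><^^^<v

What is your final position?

Start: (row=4, col=6)
  > (right): blocked, stay at (row=4, col=6)
  > (right): blocked, stay at (row=4, col=6)
  ^ (up): (row=4, col=6) -> (row=3, col=6)
  < (left): (row=3, col=6) -> (row=3, col=5)
  v (down): (row=3, col=5) -> (row=4, col=5)
  > (right): (row=4, col=5) -> (row=4, col=6)
  < (left): (row=4, col=6) -> (row=4, col=5)
  ^ (up): (row=4, col=5) -> (row=3, col=5)
  ^ (up): (row=3, col=5) -> (row=2, col=5)
  ^ (up): (row=2, col=5) -> (row=1, col=5)
  < (left): (row=1, col=5) -> (row=1, col=4)
  v (down): (row=1, col=4) -> (row=2, col=4)
Final: (row=2, col=4)

Answer: Final position: (row=2, col=4)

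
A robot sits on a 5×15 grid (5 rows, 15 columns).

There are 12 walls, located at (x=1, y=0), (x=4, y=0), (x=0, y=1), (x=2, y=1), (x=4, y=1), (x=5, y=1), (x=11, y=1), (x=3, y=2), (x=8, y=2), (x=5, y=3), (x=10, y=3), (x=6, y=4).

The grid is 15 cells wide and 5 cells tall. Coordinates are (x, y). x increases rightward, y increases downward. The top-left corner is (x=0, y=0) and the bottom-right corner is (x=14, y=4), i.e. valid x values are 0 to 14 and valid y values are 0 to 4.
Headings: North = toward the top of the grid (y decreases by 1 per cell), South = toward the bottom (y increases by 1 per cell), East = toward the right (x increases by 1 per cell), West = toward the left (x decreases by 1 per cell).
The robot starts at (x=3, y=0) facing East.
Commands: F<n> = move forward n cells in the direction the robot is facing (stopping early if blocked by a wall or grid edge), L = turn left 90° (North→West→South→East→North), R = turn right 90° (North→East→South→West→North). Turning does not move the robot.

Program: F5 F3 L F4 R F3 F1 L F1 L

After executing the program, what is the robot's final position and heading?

Start: (x=3, y=0), facing East
  F5: move forward 0/5 (blocked), now at (x=3, y=0)
  F3: move forward 0/3 (blocked), now at (x=3, y=0)
  L: turn left, now facing North
  F4: move forward 0/4 (blocked), now at (x=3, y=0)
  R: turn right, now facing East
  F3: move forward 0/3 (blocked), now at (x=3, y=0)
  F1: move forward 0/1 (blocked), now at (x=3, y=0)
  L: turn left, now facing North
  F1: move forward 0/1 (blocked), now at (x=3, y=0)
  L: turn left, now facing West
Final: (x=3, y=0), facing West

Answer: Final position: (x=3, y=0), facing West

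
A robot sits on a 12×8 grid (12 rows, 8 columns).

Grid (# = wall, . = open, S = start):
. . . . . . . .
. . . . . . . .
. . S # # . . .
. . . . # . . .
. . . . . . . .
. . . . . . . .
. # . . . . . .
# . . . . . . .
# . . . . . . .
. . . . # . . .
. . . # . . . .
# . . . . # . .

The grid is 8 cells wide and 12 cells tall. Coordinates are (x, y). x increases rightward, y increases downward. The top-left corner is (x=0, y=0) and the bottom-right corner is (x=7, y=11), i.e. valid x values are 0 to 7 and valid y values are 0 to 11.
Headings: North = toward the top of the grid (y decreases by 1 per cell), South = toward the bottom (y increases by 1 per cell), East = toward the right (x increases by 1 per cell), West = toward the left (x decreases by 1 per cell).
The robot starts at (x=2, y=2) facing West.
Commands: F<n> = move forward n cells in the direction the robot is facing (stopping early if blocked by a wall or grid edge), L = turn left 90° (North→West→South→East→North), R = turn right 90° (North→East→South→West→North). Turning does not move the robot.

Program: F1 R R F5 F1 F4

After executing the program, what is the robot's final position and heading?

Answer: Final position: (x=2, y=2), facing East

Derivation:
Start: (x=2, y=2), facing West
  F1: move forward 1, now at (x=1, y=2)
  R: turn right, now facing North
  R: turn right, now facing East
  F5: move forward 1/5 (blocked), now at (x=2, y=2)
  F1: move forward 0/1 (blocked), now at (x=2, y=2)
  F4: move forward 0/4 (blocked), now at (x=2, y=2)
Final: (x=2, y=2), facing East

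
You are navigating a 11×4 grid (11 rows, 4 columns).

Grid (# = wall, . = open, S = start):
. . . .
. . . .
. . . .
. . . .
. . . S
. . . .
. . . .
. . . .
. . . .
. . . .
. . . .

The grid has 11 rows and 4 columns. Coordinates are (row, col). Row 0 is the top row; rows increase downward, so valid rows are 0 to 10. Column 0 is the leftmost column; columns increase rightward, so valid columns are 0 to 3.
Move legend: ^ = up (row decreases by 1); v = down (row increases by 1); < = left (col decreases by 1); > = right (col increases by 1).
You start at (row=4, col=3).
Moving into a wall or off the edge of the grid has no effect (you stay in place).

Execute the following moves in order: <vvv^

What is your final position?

Answer: Final position: (row=6, col=2)

Derivation:
Start: (row=4, col=3)
  < (left): (row=4, col=3) -> (row=4, col=2)
  v (down): (row=4, col=2) -> (row=5, col=2)
  v (down): (row=5, col=2) -> (row=6, col=2)
  v (down): (row=6, col=2) -> (row=7, col=2)
  ^ (up): (row=7, col=2) -> (row=6, col=2)
Final: (row=6, col=2)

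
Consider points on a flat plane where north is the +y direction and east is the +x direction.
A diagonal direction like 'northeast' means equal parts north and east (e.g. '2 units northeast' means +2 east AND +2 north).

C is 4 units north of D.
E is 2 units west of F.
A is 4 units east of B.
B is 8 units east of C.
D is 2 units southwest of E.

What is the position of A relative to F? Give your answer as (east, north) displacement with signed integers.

Answer: A is at (east=8, north=2) relative to F.

Derivation:
Place F at the origin (east=0, north=0).
  E is 2 units west of F: delta (east=-2, north=+0); E at (east=-2, north=0).
  D is 2 units southwest of E: delta (east=-2, north=-2); D at (east=-4, north=-2).
  C is 4 units north of D: delta (east=+0, north=+4); C at (east=-4, north=2).
  B is 8 units east of C: delta (east=+8, north=+0); B at (east=4, north=2).
  A is 4 units east of B: delta (east=+4, north=+0); A at (east=8, north=2).
Therefore A relative to F: (east=8, north=2).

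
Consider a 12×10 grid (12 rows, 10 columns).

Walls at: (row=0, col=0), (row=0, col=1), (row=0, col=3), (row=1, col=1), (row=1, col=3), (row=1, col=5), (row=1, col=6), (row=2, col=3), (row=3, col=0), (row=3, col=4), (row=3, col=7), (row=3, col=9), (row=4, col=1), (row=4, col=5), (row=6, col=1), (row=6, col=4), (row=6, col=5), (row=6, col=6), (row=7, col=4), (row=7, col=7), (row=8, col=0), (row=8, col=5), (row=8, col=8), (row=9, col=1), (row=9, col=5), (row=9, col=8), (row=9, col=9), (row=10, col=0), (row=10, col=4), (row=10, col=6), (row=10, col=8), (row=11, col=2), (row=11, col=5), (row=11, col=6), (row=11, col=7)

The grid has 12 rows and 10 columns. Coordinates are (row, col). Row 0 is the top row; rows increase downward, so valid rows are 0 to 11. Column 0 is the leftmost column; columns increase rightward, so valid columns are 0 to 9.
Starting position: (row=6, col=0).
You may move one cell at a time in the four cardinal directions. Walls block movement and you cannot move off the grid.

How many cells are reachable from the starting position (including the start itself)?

Answer: Reachable cells: 73

Derivation:
BFS flood-fill from (row=6, col=0):
  Distance 0: (row=6, col=0)
  Distance 1: (row=5, col=0), (row=7, col=0)
  Distance 2: (row=4, col=0), (row=5, col=1), (row=7, col=1)
  Distance 3: (row=5, col=2), (row=7, col=2), (row=8, col=1)
  Distance 4: (row=4, col=2), (row=5, col=3), (row=6, col=2), (row=7, col=3), (row=8, col=2)
  Distance 5: (row=3, col=2), (row=4, col=3), (row=5, col=4), (row=6, col=3), (row=8, col=3), (row=9, col=2)
  Distance 6: (row=2, col=2), (row=3, col=1), (row=3, col=3), (row=4, col=4), (row=5, col=5), (row=8, col=4), (row=9, col=3), (row=10, col=2)
  Distance 7: (row=1, col=2), (row=2, col=1), (row=5, col=6), (row=9, col=4), (row=10, col=1), (row=10, col=3)
  Distance 8: (row=0, col=2), (row=2, col=0), (row=4, col=6), (row=5, col=7), (row=11, col=1), (row=11, col=3)
  Distance 9: (row=1, col=0), (row=3, col=6), (row=4, col=7), (row=5, col=8), (row=6, col=7), (row=11, col=0), (row=11, col=4)
  Distance 10: (row=2, col=6), (row=3, col=5), (row=4, col=8), (row=5, col=9), (row=6, col=8)
  Distance 11: (row=2, col=5), (row=2, col=7), (row=3, col=8), (row=4, col=9), (row=6, col=9), (row=7, col=8)
  Distance 12: (row=1, col=7), (row=2, col=4), (row=2, col=8), (row=7, col=9)
  Distance 13: (row=0, col=7), (row=1, col=4), (row=1, col=8), (row=2, col=9), (row=8, col=9)
  Distance 14: (row=0, col=4), (row=0, col=6), (row=0, col=8), (row=1, col=9)
  Distance 15: (row=0, col=5), (row=0, col=9)
Total reachable: 73 (grid has 85 open cells total)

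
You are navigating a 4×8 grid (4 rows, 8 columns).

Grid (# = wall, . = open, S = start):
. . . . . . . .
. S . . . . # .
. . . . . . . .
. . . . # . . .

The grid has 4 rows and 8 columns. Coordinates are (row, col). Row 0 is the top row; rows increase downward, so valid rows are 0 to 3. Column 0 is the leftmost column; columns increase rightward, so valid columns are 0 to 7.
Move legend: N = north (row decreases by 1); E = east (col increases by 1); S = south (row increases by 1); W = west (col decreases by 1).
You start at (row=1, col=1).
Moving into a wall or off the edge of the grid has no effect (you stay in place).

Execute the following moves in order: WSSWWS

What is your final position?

Answer: Final position: (row=3, col=0)

Derivation:
Start: (row=1, col=1)
  W (west): (row=1, col=1) -> (row=1, col=0)
  S (south): (row=1, col=0) -> (row=2, col=0)
  S (south): (row=2, col=0) -> (row=3, col=0)
  W (west): blocked, stay at (row=3, col=0)
  W (west): blocked, stay at (row=3, col=0)
  S (south): blocked, stay at (row=3, col=0)
Final: (row=3, col=0)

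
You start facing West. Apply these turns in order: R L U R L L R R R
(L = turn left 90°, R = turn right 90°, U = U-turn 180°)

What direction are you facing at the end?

Answer: Final heading: West

Derivation:
Start: West
  R (right (90° clockwise)) -> North
  L (left (90° counter-clockwise)) -> West
  U (U-turn (180°)) -> East
  R (right (90° clockwise)) -> South
  L (left (90° counter-clockwise)) -> East
  L (left (90° counter-clockwise)) -> North
  R (right (90° clockwise)) -> East
  R (right (90° clockwise)) -> South
  R (right (90° clockwise)) -> West
Final: West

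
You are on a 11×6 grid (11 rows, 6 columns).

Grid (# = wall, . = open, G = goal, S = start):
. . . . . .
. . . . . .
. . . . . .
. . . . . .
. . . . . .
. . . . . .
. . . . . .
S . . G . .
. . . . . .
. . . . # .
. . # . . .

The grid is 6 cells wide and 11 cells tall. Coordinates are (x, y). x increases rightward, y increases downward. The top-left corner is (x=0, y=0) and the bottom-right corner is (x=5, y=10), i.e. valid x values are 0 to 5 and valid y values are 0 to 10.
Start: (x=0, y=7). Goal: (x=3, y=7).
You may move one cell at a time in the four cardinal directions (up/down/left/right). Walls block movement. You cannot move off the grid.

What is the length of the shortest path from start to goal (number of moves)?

BFS from (x=0, y=7) until reaching (x=3, y=7):
  Distance 0: (x=0, y=7)
  Distance 1: (x=0, y=6), (x=1, y=7), (x=0, y=8)
  Distance 2: (x=0, y=5), (x=1, y=6), (x=2, y=7), (x=1, y=8), (x=0, y=9)
  Distance 3: (x=0, y=4), (x=1, y=5), (x=2, y=6), (x=3, y=7), (x=2, y=8), (x=1, y=9), (x=0, y=10)  <- goal reached here
One shortest path (3 moves): (x=0, y=7) -> (x=1, y=7) -> (x=2, y=7) -> (x=3, y=7)

Answer: Shortest path length: 3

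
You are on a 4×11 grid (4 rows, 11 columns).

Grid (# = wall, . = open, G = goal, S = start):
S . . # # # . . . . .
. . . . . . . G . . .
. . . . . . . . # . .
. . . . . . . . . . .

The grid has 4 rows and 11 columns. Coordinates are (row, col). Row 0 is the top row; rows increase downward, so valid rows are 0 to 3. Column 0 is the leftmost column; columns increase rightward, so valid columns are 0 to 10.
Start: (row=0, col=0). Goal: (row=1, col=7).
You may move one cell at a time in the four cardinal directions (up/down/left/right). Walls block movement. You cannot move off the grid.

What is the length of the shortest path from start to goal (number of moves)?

Answer: Shortest path length: 8

Derivation:
BFS from (row=0, col=0) until reaching (row=1, col=7):
  Distance 0: (row=0, col=0)
  Distance 1: (row=0, col=1), (row=1, col=0)
  Distance 2: (row=0, col=2), (row=1, col=1), (row=2, col=0)
  Distance 3: (row=1, col=2), (row=2, col=1), (row=3, col=0)
  Distance 4: (row=1, col=3), (row=2, col=2), (row=3, col=1)
  Distance 5: (row=1, col=4), (row=2, col=3), (row=3, col=2)
  Distance 6: (row=1, col=5), (row=2, col=4), (row=3, col=3)
  Distance 7: (row=1, col=6), (row=2, col=5), (row=3, col=4)
  Distance 8: (row=0, col=6), (row=1, col=7), (row=2, col=6), (row=3, col=5)  <- goal reached here
One shortest path (8 moves): (row=0, col=0) -> (row=0, col=1) -> (row=0, col=2) -> (row=1, col=2) -> (row=1, col=3) -> (row=1, col=4) -> (row=1, col=5) -> (row=1, col=6) -> (row=1, col=7)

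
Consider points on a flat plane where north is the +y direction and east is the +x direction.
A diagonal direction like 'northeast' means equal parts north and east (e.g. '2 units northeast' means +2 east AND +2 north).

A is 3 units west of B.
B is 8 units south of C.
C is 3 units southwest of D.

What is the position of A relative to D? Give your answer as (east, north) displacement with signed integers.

Answer: A is at (east=-6, north=-11) relative to D.

Derivation:
Place D at the origin (east=0, north=0).
  C is 3 units southwest of D: delta (east=-3, north=-3); C at (east=-3, north=-3).
  B is 8 units south of C: delta (east=+0, north=-8); B at (east=-3, north=-11).
  A is 3 units west of B: delta (east=-3, north=+0); A at (east=-6, north=-11).
Therefore A relative to D: (east=-6, north=-11).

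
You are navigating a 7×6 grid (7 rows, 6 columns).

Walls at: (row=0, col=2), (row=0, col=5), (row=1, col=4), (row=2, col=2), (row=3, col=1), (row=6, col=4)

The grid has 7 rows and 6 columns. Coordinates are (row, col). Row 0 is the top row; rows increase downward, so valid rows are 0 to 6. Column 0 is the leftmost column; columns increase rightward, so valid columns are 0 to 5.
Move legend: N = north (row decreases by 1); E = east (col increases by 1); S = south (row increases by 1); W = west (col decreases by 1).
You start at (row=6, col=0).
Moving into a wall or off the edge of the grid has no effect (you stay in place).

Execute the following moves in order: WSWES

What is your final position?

Start: (row=6, col=0)
  W (west): blocked, stay at (row=6, col=0)
  S (south): blocked, stay at (row=6, col=0)
  W (west): blocked, stay at (row=6, col=0)
  E (east): (row=6, col=0) -> (row=6, col=1)
  S (south): blocked, stay at (row=6, col=1)
Final: (row=6, col=1)

Answer: Final position: (row=6, col=1)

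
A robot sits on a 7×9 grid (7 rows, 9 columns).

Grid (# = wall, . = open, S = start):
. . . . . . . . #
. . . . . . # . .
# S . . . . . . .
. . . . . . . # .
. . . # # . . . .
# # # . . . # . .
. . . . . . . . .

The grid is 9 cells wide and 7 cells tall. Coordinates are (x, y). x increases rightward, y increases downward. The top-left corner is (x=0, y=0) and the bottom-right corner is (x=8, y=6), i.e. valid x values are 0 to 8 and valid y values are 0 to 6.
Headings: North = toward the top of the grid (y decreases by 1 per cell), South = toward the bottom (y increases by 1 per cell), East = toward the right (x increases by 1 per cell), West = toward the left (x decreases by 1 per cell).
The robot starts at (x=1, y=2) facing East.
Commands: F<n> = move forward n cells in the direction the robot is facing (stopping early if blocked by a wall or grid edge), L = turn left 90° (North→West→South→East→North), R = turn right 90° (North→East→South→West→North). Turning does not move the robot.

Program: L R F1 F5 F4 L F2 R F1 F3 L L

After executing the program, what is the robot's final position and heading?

Answer: Final position: (x=8, y=1), facing West

Derivation:
Start: (x=1, y=2), facing East
  L: turn left, now facing North
  R: turn right, now facing East
  F1: move forward 1, now at (x=2, y=2)
  F5: move forward 5, now at (x=7, y=2)
  F4: move forward 1/4 (blocked), now at (x=8, y=2)
  L: turn left, now facing North
  F2: move forward 1/2 (blocked), now at (x=8, y=1)
  R: turn right, now facing East
  F1: move forward 0/1 (blocked), now at (x=8, y=1)
  F3: move forward 0/3 (blocked), now at (x=8, y=1)
  L: turn left, now facing North
  L: turn left, now facing West
Final: (x=8, y=1), facing West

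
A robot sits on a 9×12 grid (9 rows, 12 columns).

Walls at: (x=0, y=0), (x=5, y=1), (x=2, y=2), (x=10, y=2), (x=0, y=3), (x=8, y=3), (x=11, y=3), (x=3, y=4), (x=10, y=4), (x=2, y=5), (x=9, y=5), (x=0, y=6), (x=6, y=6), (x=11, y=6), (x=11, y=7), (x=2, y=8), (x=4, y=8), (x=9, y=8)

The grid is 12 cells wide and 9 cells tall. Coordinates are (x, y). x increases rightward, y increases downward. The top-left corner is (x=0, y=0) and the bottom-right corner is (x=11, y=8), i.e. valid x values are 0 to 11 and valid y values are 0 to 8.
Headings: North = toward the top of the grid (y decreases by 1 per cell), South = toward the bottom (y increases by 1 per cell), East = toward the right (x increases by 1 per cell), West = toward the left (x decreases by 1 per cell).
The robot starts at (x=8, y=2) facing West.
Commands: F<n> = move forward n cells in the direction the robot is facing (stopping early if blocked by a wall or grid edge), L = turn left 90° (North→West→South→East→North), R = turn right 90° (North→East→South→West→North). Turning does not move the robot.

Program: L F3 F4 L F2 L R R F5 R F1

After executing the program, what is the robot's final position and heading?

Answer: Final position: (x=8, y=4), facing West

Derivation:
Start: (x=8, y=2), facing West
  L: turn left, now facing South
  F3: move forward 0/3 (blocked), now at (x=8, y=2)
  F4: move forward 0/4 (blocked), now at (x=8, y=2)
  L: turn left, now facing East
  F2: move forward 1/2 (blocked), now at (x=9, y=2)
  L: turn left, now facing North
  R: turn right, now facing East
  R: turn right, now facing South
  F5: move forward 2/5 (blocked), now at (x=9, y=4)
  R: turn right, now facing West
  F1: move forward 1, now at (x=8, y=4)
Final: (x=8, y=4), facing West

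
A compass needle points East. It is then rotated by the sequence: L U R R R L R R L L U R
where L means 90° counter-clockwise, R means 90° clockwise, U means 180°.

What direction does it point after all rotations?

Start: East
  L (left (90° counter-clockwise)) -> North
  U (U-turn (180°)) -> South
  R (right (90° clockwise)) -> West
  R (right (90° clockwise)) -> North
  R (right (90° clockwise)) -> East
  L (left (90° counter-clockwise)) -> North
  R (right (90° clockwise)) -> East
  R (right (90° clockwise)) -> South
  L (left (90° counter-clockwise)) -> East
  L (left (90° counter-clockwise)) -> North
  U (U-turn (180°)) -> South
  R (right (90° clockwise)) -> West
Final: West

Answer: Final heading: West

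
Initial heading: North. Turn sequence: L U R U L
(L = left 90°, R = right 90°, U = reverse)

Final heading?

Start: North
  L (left (90° counter-clockwise)) -> West
  U (U-turn (180°)) -> East
  R (right (90° clockwise)) -> South
  U (U-turn (180°)) -> North
  L (left (90° counter-clockwise)) -> West
Final: West

Answer: Final heading: West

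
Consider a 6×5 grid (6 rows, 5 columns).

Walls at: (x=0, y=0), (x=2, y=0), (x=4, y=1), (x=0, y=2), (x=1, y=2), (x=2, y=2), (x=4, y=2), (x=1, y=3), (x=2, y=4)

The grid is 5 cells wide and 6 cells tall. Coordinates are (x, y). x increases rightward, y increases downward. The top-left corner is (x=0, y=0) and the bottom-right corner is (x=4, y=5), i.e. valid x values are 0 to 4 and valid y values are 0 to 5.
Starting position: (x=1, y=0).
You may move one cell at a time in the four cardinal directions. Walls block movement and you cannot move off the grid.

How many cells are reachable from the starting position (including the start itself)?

Answer: Reachable cells: 21

Derivation:
BFS flood-fill from (x=1, y=0):
  Distance 0: (x=1, y=0)
  Distance 1: (x=1, y=1)
  Distance 2: (x=0, y=1), (x=2, y=1)
  Distance 3: (x=3, y=1)
  Distance 4: (x=3, y=0), (x=3, y=2)
  Distance 5: (x=4, y=0), (x=3, y=3)
  Distance 6: (x=2, y=3), (x=4, y=3), (x=3, y=4)
  Distance 7: (x=4, y=4), (x=3, y=5)
  Distance 8: (x=2, y=5), (x=4, y=5)
  Distance 9: (x=1, y=5)
  Distance 10: (x=1, y=4), (x=0, y=5)
  Distance 11: (x=0, y=4)
  Distance 12: (x=0, y=3)
Total reachable: 21 (grid has 21 open cells total)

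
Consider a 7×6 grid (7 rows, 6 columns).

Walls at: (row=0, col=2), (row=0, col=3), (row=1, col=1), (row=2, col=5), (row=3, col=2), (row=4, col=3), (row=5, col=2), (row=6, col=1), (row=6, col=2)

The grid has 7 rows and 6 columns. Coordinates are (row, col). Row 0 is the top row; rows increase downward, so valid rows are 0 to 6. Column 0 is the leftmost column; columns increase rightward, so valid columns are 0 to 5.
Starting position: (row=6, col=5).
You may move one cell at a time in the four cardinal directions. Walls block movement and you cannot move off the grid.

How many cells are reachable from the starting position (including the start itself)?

BFS flood-fill from (row=6, col=5):
  Distance 0: (row=6, col=5)
  Distance 1: (row=5, col=5), (row=6, col=4)
  Distance 2: (row=4, col=5), (row=5, col=4), (row=6, col=3)
  Distance 3: (row=3, col=5), (row=4, col=4), (row=5, col=3)
  Distance 4: (row=3, col=4)
  Distance 5: (row=2, col=4), (row=3, col=3)
  Distance 6: (row=1, col=4), (row=2, col=3)
  Distance 7: (row=0, col=4), (row=1, col=3), (row=1, col=5), (row=2, col=2)
  Distance 8: (row=0, col=5), (row=1, col=2), (row=2, col=1)
  Distance 9: (row=2, col=0), (row=3, col=1)
  Distance 10: (row=1, col=0), (row=3, col=0), (row=4, col=1)
  Distance 11: (row=0, col=0), (row=4, col=0), (row=4, col=2), (row=5, col=1)
  Distance 12: (row=0, col=1), (row=5, col=0)
  Distance 13: (row=6, col=0)
Total reachable: 33 (grid has 33 open cells total)

Answer: Reachable cells: 33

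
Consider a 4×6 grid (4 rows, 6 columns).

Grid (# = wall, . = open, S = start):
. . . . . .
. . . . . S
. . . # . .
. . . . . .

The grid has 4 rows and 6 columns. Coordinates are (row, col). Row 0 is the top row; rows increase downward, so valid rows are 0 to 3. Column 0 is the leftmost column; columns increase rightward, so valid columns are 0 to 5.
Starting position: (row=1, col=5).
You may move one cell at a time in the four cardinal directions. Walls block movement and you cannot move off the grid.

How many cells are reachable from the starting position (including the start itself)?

BFS flood-fill from (row=1, col=5):
  Distance 0: (row=1, col=5)
  Distance 1: (row=0, col=5), (row=1, col=4), (row=2, col=5)
  Distance 2: (row=0, col=4), (row=1, col=3), (row=2, col=4), (row=3, col=5)
  Distance 3: (row=0, col=3), (row=1, col=2), (row=3, col=4)
  Distance 4: (row=0, col=2), (row=1, col=1), (row=2, col=2), (row=3, col=3)
  Distance 5: (row=0, col=1), (row=1, col=0), (row=2, col=1), (row=3, col=2)
  Distance 6: (row=0, col=0), (row=2, col=0), (row=3, col=1)
  Distance 7: (row=3, col=0)
Total reachable: 23 (grid has 23 open cells total)

Answer: Reachable cells: 23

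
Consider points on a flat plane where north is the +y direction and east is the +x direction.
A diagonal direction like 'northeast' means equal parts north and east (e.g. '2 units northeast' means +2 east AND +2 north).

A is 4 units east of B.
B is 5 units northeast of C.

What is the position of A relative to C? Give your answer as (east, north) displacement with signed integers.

Place C at the origin (east=0, north=0).
  B is 5 units northeast of C: delta (east=+5, north=+5); B at (east=5, north=5).
  A is 4 units east of B: delta (east=+4, north=+0); A at (east=9, north=5).
Therefore A relative to C: (east=9, north=5).

Answer: A is at (east=9, north=5) relative to C.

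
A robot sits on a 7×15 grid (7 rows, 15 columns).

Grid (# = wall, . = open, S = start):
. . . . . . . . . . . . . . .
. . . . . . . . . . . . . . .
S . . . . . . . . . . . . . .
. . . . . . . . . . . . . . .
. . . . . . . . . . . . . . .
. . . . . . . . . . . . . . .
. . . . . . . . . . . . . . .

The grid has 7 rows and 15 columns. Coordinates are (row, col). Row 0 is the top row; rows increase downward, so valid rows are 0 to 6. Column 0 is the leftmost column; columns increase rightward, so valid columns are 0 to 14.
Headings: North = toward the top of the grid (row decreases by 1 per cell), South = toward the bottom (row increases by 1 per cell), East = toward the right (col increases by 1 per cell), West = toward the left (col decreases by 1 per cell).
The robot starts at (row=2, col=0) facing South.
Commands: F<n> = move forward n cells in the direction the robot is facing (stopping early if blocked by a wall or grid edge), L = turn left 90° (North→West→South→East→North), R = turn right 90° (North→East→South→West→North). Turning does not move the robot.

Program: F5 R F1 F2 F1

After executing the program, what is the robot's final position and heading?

Answer: Final position: (row=6, col=0), facing West

Derivation:
Start: (row=2, col=0), facing South
  F5: move forward 4/5 (blocked), now at (row=6, col=0)
  R: turn right, now facing West
  F1: move forward 0/1 (blocked), now at (row=6, col=0)
  F2: move forward 0/2 (blocked), now at (row=6, col=0)
  F1: move forward 0/1 (blocked), now at (row=6, col=0)
Final: (row=6, col=0), facing West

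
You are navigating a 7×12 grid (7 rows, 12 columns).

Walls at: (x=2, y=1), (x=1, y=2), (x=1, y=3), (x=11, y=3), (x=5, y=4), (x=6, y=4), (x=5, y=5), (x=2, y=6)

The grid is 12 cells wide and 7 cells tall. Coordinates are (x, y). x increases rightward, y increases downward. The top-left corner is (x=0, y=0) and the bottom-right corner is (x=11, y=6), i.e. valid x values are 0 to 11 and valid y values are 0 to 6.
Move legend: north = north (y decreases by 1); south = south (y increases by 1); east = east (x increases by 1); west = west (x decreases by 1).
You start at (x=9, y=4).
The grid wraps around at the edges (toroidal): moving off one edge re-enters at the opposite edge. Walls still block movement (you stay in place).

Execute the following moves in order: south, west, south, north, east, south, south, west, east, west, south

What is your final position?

Start: (x=9, y=4)
  south (south): (x=9, y=4) -> (x=9, y=5)
  west (west): (x=9, y=5) -> (x=8, y=5)
  south (south): (x=8, y=5) -> (x=8, y=6)
  north (north): (x=8, y=6) -> (x=8, y=5)
  east (east): (x=8, y=5) -> (x=9, y=5)
  south (south): (x=9, y=5) -> (x=9, y=6)
  south (south): (x=9, y=6) -> (x=9, y=0)
  west (west): (x=9, y=0) -> (x=8, y=0)
  east (east): (x=8, y=0) -> (x=9, y=0)
  west (west): (x=9, y=0) -> (x=8, y=0)
  south (south): (x=8, y=0) -> (x=8, y=1)
Final: (x=8, y=1)

Answer: Final position: (x=8, y=1)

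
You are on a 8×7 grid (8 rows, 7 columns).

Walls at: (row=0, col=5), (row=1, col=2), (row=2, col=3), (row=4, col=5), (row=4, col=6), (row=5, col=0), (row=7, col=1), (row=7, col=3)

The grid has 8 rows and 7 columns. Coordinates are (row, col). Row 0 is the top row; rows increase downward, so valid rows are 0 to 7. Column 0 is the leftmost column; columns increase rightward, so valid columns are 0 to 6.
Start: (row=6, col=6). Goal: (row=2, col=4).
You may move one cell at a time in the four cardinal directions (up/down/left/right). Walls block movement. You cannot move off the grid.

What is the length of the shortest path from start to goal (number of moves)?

Answer: Shortest path length: 6

Derivation:
BFS from (row=6, col=6) until reaching (row=2, col=4):
  Distance 0: (row=6, col=6)
  Distance 1: (row=5, col=6), (row=6, col=5), (row=7, col=6)
  Distance 2: (row=5, col=5), (row=6, col=4), (row=7, col=5)
  Distance 3: (row=5, col=4), (row=6, col=3), (row=7, col=4)
  Distance 4: (row=4, col=4), (row=5, col=3), (row=6, col=2)
  Distance 5: (row=3, col=4), (row=4, col=3), (row=5, col=2), (row=6, col=1), (row=7, col=2)
  Distance 6: (row=2, col=4), (row=3, col=3), (row=3, col=5), (row=4, col=2), (row=5, col=1), (row=6, col=0)  <- goal reached here
One shortest path (6 moves): (row=6, col=6) -> (row=6, col=5) -> (row=6, col=4) -> (row=5, col=4) -> (row=4, col=4) -> (row=3, col=4) -> (row=2, col=4)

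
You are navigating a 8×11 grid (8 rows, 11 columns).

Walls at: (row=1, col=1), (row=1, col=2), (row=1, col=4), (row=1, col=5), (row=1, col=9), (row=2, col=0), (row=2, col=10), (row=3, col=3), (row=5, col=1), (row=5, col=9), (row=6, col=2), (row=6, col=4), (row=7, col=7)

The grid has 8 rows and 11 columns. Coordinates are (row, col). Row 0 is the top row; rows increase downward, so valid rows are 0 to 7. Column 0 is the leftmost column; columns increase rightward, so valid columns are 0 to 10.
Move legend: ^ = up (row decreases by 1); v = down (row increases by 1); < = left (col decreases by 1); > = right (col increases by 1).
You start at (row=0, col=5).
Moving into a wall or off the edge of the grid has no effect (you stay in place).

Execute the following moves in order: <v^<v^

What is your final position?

Start: (row=0, col=5)
  < (left): (row=0, col=5) -> (row=0, col=4)
  v (down): blocked, stay at (row=0, col=4)
  ^ (up): blocked, stay at (row=0, col=4)
  < (left): (row=0, col=4) -> (row=0, col=3)
  v (down): (row=0, col=3) -> (row=1, col=3)
  ^ (up): (row=1, col=3) -> (row=0, col=3)
Final: (row=0, col=3)

Answer: Final position: (row=0, col=3)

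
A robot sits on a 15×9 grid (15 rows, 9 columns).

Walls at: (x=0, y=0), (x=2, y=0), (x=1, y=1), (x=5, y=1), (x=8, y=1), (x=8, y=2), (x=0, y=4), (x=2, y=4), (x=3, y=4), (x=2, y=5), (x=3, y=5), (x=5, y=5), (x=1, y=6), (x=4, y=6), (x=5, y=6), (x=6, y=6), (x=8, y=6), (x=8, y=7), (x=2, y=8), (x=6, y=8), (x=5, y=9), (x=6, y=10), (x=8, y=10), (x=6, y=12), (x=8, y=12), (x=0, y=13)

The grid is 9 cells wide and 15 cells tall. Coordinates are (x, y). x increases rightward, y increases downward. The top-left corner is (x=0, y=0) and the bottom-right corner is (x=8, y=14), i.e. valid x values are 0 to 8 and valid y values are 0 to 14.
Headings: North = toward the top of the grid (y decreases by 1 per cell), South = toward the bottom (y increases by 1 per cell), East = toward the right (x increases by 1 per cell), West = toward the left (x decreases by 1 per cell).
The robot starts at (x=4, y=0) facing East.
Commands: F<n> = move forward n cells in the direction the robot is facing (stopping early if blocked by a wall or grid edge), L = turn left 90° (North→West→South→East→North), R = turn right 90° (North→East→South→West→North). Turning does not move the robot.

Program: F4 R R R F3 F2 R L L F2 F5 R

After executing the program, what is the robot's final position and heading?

Answer: Final position: (x=3, y=0), facing North

Derivation:
Start: (x=4, y=0), facing East
  F4: move forward 4, now at (x=8, y=0)
  R: turn right, now facing South
  R: turn right, now facing West
  R: turn right, now facing North
  F3: move forward 0/3 (blocked), now at (x=8, y=0)
  F2: move forward 0/2 (blocked), now at (x=8, y=0)
  R: turn right, now facing East
  L: turn left, now facing North
  L: turn left, now facing West
  F2: move forward 2, now at (x=6, y=0)
  F5: move forward 3/5 (blocked), now at (x=3, y=0)
  R: turn right, now facing North
Final: (x=3, y=0), facing North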